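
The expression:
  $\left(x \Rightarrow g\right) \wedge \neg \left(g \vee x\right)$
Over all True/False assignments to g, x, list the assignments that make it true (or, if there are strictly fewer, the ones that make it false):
is true only for:
  g=False, x=False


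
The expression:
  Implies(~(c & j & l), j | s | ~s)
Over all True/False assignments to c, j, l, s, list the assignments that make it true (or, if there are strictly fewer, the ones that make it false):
is always true.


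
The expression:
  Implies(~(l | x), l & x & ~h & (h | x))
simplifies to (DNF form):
l | x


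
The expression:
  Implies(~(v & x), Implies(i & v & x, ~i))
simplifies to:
True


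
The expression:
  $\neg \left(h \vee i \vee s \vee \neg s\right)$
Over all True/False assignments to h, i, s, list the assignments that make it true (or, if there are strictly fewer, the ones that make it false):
is never true.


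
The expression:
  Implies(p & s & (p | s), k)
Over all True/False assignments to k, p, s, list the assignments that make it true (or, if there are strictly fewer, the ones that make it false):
is false only for:
  k=False, p=True, s=True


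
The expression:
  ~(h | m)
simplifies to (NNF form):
~h & ~m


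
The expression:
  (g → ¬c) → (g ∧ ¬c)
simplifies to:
g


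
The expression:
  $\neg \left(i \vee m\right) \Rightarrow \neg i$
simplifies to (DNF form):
$\text{True}$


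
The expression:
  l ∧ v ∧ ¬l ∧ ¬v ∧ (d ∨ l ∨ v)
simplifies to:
False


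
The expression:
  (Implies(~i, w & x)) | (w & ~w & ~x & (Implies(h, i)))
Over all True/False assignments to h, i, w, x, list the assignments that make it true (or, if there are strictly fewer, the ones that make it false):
is false only for:
  h=False, i=False, w=False, x=False;
  h=False, i=False, w=False, x=True;
  h=False, i=False, w=True, x=False;
  h=True, i=False, w=False, x=False;
  h=True, i=False, w=False, x=True;
  h=True, i=False, w=True, x=False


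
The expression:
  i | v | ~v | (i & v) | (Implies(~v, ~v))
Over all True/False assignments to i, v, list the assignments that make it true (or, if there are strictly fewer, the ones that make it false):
is always true.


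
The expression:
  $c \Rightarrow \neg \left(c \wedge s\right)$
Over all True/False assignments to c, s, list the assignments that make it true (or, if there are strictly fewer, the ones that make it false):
is false only for:
  c=True, s=True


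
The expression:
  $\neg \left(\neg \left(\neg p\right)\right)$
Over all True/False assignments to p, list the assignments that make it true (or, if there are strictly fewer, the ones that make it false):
is true only for:
  p=False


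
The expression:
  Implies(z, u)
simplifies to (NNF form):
u | ~z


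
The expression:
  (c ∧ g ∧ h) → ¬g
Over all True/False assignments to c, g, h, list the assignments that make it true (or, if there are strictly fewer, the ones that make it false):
is false only for:
  c=True, g=True, h=True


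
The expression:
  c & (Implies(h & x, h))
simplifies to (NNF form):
c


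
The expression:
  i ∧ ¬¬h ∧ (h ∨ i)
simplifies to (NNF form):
h ∧ i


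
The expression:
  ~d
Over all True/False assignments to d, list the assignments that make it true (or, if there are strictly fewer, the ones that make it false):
is true only for:
  d=False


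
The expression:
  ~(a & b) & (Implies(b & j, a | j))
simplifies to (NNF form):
~a | ~b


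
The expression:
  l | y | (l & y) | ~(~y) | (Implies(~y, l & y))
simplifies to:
l | y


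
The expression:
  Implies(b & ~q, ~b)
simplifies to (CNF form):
q | ~b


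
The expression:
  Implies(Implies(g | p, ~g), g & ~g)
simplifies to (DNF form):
g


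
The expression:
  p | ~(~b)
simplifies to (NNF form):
b | p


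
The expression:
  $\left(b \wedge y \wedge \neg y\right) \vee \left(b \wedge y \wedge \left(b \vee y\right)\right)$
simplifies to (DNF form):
$b \wedge y$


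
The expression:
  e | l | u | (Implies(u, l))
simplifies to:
True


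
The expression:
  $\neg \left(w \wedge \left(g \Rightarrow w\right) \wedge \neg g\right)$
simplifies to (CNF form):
$g \vee \neg w$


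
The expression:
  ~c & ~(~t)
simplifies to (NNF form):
t & ~c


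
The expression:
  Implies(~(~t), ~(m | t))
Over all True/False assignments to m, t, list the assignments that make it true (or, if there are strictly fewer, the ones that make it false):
is true only for:
  m=False, t=False;
  m=True, t=False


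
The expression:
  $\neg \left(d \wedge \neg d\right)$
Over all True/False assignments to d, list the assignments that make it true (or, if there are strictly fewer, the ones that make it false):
is always true.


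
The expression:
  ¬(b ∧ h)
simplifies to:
¬b ∨ ¬h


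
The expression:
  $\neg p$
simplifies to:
$\neg p$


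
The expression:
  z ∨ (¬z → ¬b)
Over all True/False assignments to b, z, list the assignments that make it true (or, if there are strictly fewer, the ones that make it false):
is false only for:
  b=True, z=False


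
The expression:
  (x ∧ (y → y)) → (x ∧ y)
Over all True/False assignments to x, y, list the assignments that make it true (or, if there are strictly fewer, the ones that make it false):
is false only for:
  x=True, y=False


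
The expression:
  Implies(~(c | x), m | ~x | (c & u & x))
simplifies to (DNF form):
True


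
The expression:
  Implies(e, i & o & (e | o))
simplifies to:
~e | (i & o)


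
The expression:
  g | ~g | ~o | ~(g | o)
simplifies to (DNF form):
True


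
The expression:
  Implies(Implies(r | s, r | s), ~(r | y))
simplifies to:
~r & ~y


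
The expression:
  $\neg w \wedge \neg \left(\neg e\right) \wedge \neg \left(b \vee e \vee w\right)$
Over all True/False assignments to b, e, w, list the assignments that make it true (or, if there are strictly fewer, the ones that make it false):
is never true.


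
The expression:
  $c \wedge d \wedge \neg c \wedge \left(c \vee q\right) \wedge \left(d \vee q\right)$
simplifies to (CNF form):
$\text{False}$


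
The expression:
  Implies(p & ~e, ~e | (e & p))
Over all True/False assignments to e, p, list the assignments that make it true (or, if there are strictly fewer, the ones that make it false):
is always true.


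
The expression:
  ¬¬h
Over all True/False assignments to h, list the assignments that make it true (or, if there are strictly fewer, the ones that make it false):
is true only for:
  h=True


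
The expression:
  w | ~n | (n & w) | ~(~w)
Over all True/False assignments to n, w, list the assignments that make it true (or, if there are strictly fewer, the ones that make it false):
is false only for:
  n=True, w=False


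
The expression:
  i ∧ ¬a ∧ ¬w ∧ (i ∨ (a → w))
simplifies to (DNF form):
i ∧ ¬a ∧ ¬w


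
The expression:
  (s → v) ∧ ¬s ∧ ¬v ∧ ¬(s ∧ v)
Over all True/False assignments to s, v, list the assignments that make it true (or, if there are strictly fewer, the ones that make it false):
is true only for:
  s=False, v=False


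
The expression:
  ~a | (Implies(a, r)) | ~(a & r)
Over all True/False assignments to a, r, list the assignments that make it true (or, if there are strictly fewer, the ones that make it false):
is always true.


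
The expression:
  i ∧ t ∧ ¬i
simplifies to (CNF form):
False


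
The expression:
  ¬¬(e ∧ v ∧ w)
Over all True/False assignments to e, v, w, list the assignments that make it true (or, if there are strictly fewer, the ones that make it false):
is true only for:
  e=True, v=True, w=True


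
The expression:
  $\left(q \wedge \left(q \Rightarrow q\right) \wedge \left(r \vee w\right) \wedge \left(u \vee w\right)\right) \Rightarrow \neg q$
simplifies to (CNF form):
$\left(\neg q \vee \neg w\right) \wedge \left(\neg q \vee \neg r \vee \neg u\right)$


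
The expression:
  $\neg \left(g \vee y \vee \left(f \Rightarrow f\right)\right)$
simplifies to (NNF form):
$\text{False}$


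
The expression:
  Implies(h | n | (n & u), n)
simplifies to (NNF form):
n | ~h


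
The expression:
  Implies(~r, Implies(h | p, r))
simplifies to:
r | (~h & ~p)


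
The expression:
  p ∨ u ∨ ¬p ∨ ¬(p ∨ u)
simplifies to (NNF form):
True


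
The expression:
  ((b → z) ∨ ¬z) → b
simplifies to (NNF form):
b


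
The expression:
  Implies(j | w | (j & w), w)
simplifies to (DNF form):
w | ~j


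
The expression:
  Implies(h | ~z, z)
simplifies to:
z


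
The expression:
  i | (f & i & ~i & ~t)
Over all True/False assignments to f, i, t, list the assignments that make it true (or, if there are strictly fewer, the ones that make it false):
is true only for:
  f=False, i=True, t=False;
  f=False, i=True, t=True;
  f=True, i=True, t=False;
  f=True, i=True, t=True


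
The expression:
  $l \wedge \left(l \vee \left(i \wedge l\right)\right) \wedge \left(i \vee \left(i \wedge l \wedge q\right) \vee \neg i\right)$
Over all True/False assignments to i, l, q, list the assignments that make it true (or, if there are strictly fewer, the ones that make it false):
is true only for:
  i=False, l=True, q=False;
  i=False, l=True, q=True;
  i=True, l=True, q=False;
  i=True, l=True, q=True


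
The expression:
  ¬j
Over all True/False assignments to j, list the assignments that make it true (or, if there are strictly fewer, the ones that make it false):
is true only for:
  j=False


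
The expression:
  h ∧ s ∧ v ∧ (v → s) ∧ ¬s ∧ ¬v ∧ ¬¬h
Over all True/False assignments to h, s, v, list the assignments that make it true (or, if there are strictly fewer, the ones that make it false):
is never true.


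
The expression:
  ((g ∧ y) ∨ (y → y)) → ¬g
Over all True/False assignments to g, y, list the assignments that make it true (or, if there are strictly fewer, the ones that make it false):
is true only for:
  g=False, y=False;
  g=False, y=True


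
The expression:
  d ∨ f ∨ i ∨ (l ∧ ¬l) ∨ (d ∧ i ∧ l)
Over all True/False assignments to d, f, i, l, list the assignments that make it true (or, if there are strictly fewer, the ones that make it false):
is false only for:
  d=False, f=False, i=False, l=False;
  d=False, f=False, i=False, l=True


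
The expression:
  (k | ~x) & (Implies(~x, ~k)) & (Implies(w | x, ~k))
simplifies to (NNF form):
~k & ~x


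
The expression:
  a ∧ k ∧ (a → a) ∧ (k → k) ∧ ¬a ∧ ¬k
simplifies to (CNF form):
False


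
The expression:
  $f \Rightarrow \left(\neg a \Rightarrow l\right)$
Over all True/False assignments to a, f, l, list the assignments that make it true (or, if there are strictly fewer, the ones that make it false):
is false only for:
  a=False, f=True, l=False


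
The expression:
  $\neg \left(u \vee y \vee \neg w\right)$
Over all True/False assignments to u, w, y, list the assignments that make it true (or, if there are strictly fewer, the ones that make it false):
is true only for:
  u=False, w=True, y=False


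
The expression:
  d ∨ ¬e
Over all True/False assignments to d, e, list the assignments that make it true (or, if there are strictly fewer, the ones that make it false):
is false only for:
  d=False, e=True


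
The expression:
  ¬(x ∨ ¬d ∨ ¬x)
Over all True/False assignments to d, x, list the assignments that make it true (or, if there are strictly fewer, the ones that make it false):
is never true.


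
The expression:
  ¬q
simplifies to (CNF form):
¬q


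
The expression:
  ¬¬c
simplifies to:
c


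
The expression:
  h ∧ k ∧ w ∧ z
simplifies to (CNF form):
h ∧ k ∧ w ∧ z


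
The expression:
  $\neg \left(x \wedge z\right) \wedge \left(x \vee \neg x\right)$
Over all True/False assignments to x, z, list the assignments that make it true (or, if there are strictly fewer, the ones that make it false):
is false only for:
  x=True, z=True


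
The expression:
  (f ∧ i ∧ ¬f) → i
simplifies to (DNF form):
True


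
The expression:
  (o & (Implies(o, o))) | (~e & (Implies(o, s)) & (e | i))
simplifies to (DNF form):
o | (i & ~e)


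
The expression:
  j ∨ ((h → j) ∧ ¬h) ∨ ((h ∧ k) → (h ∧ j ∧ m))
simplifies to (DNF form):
j ∨ ¬h ∨ ¬k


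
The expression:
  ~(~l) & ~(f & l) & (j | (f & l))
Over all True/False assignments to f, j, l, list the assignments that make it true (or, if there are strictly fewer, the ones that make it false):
is true only for:
  f=False, j=True, l=True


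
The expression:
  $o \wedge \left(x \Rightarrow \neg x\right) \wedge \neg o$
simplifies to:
$\text{False}$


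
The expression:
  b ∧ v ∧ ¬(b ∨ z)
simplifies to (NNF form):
False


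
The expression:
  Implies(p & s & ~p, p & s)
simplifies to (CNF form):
True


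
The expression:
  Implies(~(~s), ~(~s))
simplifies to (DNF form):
True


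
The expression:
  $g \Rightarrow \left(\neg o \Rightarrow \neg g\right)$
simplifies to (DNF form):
$o \vee \neg g$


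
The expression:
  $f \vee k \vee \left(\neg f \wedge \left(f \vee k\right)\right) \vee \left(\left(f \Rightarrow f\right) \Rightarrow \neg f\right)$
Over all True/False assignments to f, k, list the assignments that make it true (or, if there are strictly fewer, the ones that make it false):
is always true.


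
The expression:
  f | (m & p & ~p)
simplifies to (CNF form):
f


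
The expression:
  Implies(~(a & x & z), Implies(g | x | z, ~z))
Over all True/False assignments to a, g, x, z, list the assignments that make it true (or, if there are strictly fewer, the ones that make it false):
is false only for:
  a=False, g=False, x=False, z=True;
  a=False, g=False, x=True, z=True;
  a=False, g=True, x=False, z=True;
  a=False, g=True, x=True, z=True;
  a=True, g=False, x=False, z=True;
  a=True, g=True, x=False, z=True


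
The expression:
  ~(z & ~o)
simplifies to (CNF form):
o | ~z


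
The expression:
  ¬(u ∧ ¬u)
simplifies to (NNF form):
True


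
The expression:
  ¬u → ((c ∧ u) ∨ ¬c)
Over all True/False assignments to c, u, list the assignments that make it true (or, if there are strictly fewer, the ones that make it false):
is false only for:
  c=True, u=False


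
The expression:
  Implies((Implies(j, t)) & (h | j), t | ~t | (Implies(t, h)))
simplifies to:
True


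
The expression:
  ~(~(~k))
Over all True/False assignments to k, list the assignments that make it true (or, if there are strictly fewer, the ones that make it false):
is true only for:
  k=False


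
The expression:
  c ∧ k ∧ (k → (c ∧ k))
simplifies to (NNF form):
c ∧ k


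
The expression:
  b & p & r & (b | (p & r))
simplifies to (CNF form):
b & p & r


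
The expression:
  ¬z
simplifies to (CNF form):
¬z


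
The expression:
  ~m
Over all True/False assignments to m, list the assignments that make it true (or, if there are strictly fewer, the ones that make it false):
is true only for:
  m=False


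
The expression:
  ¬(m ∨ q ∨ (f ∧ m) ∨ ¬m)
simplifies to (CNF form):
False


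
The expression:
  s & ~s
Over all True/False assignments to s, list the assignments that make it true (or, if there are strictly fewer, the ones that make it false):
is never true.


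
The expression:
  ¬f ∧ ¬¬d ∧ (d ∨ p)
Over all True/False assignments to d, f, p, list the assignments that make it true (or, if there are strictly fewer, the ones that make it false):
is true only for:
  d=True, f=False, p=False;
  d=True, f=False, p=True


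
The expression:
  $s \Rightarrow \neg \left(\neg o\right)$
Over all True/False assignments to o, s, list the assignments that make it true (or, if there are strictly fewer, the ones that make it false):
is false only for:
  o=False, s=True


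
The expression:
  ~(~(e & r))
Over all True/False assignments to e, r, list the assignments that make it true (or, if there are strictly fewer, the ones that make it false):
is true only for:
  e=True, r=True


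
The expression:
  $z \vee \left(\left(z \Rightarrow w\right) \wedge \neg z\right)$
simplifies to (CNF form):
$\text{True}$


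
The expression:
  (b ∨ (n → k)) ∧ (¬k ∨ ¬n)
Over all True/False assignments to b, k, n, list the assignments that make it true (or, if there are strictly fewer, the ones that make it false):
is false only for:
  b=False, k=False, n=True;
  b=False, k=True, n=True;
  b=True, k=True, n=True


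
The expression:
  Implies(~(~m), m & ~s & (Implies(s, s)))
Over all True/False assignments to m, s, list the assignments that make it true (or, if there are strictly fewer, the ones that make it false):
is false only for:
  m=True, s=True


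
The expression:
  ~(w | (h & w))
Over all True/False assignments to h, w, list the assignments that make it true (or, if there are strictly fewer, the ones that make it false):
is true only for:
  h=False, w=False;
  h=True, w=False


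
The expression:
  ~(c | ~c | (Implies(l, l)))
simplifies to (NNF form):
False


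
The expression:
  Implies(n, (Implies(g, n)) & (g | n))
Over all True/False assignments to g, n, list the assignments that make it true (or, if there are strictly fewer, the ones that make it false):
is always true.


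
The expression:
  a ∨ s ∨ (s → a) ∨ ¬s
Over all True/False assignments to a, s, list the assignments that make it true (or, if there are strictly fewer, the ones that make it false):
is always true.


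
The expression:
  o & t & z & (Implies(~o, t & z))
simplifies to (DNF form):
o & t & z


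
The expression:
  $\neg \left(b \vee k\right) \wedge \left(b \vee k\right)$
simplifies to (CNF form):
$\text{False}$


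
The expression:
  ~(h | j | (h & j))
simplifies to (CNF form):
~h & ~j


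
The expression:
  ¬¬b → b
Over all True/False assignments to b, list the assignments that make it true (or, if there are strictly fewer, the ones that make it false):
is always true.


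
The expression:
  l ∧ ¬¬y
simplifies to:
l ∧ y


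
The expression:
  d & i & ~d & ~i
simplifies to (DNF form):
False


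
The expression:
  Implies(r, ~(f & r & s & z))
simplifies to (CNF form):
~f | ~r | ~s | ~z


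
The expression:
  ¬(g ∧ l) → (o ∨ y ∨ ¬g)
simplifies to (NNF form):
l ∨ o ∨ y ∨ ¬g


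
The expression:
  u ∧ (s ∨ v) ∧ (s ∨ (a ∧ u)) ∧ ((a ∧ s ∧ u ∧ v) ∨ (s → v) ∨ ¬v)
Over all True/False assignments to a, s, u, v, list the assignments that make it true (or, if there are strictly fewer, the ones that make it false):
is true only for:
  a=False, s=True, u=True, v=False;
  a=False, s=True, u=True, v=True;
  a=True, s=False, u=True, v=True;
  a=True, s=True, u=True, v=False;
  a=True, s=True, u=True, v=True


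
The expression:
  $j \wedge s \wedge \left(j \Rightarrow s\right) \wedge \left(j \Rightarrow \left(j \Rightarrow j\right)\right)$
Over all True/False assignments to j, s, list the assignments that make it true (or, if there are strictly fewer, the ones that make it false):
is true only for:
  j=True, s=True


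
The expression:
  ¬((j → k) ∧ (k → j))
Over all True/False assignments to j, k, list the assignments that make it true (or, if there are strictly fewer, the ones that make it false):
is true only for:
  j=False, k=True;
  j=True, k=False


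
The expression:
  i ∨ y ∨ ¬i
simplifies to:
True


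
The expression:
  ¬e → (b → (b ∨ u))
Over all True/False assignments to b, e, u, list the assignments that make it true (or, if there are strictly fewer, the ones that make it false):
is always true.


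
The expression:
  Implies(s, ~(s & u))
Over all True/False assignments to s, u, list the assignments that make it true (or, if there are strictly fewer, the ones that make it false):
is false only for:
  s=True, u=True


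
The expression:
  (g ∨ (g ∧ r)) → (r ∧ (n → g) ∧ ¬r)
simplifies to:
¬g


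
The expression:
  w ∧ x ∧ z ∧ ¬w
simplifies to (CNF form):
False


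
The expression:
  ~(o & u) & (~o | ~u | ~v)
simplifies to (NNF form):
~o | ~u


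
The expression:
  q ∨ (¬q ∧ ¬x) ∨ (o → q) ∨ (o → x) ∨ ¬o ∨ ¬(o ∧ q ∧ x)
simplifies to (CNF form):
True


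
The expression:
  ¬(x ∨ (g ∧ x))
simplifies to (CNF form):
¬x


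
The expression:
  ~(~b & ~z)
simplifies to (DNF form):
b | z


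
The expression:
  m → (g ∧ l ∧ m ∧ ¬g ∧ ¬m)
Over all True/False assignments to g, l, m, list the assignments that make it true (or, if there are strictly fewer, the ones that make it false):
is true only for:
  g=False, l=False, m=False;
  g=False, l=True, m=False;
  g=True, l=False, m=False;
  g=True, l=True, m=False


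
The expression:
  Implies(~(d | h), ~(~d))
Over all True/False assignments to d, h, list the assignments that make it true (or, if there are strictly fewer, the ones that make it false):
is false only for:
  d=False, h=False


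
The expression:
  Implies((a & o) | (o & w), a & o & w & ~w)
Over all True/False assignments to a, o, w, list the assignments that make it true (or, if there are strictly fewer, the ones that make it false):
is false only for:
  a=False, o=True, w=True;
  a=True, o=True, w=False;
  a=True, o=True, w=True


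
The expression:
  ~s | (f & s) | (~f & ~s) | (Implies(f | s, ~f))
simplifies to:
True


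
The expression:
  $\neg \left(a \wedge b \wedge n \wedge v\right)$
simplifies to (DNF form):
$\neg a \vee \neg b \vee \neg n \vee \neg v$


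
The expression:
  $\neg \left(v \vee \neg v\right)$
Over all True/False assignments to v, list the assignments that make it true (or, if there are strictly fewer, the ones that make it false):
is never true.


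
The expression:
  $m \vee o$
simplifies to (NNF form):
$m \vee o$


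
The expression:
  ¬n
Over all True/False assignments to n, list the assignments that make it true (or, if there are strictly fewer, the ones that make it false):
is true only for:
  n=False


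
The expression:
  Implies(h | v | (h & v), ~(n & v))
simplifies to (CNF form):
~n | ~v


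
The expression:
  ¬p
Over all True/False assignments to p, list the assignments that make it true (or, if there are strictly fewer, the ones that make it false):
is true only for:
  p=False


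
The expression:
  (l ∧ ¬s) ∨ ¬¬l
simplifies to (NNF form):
l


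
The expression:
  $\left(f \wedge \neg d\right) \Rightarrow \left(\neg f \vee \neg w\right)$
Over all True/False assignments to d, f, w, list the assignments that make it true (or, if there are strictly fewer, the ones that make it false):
is false only for:
  d=False, f=True, w=True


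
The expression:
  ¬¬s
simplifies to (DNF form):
s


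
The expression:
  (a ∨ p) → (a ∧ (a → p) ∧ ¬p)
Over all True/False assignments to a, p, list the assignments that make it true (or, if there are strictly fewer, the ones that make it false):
is true only for:
  a=False, p=False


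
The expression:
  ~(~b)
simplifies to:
b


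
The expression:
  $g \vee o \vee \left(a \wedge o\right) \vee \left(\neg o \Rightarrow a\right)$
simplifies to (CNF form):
$a \vee g \vee o$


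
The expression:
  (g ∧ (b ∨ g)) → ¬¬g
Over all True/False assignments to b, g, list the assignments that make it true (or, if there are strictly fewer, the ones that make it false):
is always true.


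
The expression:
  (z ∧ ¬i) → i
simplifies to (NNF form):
i ∨ ¬z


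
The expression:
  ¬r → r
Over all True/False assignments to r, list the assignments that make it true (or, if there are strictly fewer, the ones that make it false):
is true only for:
  r=True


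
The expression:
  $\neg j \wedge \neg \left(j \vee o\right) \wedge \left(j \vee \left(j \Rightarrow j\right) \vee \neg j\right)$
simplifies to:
$\neg j \wedge \neg o$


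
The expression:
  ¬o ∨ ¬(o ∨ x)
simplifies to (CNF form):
¬o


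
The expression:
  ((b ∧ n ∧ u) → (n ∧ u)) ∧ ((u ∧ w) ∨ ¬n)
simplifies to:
(u ∧ w) ∨ ¬n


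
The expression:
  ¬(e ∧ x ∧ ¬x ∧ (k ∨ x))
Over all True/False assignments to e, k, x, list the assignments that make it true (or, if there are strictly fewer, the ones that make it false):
is always true.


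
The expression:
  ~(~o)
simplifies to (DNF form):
o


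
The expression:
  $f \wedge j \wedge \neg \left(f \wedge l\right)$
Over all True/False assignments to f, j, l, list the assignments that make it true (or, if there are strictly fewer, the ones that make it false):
is true only for:
  f=True, j=True, l=False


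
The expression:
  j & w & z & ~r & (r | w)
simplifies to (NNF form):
j & w & z & ~r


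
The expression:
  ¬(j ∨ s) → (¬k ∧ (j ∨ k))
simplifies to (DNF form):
j ∨ s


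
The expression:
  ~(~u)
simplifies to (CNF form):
u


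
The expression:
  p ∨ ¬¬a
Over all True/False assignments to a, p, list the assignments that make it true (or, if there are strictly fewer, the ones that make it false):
is false only for:
  a=False, p=False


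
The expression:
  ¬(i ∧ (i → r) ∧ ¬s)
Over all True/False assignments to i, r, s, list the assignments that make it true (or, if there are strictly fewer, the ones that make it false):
is false only for:
  i=True, r=True, s=False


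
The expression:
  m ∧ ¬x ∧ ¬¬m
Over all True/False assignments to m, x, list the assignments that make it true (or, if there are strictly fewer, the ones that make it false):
is true only for:
  m=True, x=False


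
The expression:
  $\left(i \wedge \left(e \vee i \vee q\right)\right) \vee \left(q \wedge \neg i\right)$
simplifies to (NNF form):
$i \vee q$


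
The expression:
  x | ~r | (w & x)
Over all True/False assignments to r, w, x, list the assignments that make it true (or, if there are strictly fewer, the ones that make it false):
is false only for:
  r=True, w=False, x=False;
  r=True, w=True, x=False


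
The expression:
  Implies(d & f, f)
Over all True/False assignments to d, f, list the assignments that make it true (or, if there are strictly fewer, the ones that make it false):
is always true.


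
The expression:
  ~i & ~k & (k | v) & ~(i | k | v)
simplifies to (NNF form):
False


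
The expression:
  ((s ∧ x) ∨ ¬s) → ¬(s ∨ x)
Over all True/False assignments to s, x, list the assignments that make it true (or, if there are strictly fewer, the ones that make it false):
is true only for:
  s=False, x=False;
  s=True, x=False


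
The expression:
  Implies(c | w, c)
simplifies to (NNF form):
c | ~w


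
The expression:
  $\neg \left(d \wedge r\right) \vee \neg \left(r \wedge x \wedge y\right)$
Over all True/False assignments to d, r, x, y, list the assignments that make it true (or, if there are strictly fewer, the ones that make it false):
is false only for:
  d=True, r=True, x=True, y=True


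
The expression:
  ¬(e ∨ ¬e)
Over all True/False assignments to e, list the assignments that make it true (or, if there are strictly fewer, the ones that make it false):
is never true.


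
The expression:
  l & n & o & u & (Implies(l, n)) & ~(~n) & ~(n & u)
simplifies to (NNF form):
False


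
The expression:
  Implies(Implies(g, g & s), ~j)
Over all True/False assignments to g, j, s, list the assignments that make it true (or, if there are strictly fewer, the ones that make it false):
is false only for:
  g=False, j=True, s=False;
  g=False, j=True, s=True;
  g=True, j=True, s=True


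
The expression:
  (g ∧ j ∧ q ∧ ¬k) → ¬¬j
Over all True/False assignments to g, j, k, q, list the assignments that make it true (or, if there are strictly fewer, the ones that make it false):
is always true.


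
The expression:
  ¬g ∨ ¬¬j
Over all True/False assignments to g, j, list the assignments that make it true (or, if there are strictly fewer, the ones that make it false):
is false only for:
  g=True, j=False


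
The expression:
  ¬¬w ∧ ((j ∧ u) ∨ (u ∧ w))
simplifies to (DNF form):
u ∧ w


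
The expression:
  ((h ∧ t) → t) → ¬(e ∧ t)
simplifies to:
¬e ∨ ¬t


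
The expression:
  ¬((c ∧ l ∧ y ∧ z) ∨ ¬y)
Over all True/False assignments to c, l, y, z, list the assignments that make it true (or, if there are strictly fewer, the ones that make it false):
is true only for:
  c=False, l=False, y=True, z=False;
  c=False, l=False, y=True, z=True;
  c=False, l=True, y=True, z=False;
  c=False, l=True, y=True, z=True;
  c=True, l=False, y=True, z=False;
  c=True, l=False, y=True, z=True;
  c=True, l=True, y=True, z=False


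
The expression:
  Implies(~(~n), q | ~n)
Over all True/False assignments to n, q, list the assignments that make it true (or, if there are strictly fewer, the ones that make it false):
is false only for:
  n=True, q=False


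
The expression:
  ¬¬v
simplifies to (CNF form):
v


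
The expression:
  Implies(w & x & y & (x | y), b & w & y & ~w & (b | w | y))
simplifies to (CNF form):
~w | ~x | ~y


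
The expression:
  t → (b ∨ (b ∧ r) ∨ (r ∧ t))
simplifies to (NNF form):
b ∨ r ∨ ¬t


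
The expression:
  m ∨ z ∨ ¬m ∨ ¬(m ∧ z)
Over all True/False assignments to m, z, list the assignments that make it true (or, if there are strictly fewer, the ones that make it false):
is always true.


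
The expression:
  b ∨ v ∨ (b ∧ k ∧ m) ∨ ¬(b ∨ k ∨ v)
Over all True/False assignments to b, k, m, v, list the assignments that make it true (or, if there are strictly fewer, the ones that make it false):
is false only for:
  b=False, k=True, m=False, v=False;
  b=False, k=True, m=True, v=False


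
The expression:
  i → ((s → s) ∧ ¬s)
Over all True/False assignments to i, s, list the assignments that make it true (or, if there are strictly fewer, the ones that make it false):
is false only for:
  i=True, s=True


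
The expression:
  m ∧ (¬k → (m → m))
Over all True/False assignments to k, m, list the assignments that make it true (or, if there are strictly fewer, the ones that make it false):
is true only for:
  k=False, m=True;
  k=True, m=True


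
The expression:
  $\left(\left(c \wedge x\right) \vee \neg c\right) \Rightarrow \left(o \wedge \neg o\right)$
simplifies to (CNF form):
$c \wedge \neg x$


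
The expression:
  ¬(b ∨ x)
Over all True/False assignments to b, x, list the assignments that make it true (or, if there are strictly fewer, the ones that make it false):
is true only for:
  b=False, x=False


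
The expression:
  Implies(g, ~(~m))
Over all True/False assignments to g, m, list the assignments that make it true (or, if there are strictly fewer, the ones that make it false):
is false only for:
  g=True, m=False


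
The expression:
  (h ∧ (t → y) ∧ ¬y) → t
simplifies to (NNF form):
t ∨ y ∨ ¬h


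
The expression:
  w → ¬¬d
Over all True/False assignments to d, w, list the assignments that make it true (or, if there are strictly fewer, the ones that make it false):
is false only for:
  d=False, w=True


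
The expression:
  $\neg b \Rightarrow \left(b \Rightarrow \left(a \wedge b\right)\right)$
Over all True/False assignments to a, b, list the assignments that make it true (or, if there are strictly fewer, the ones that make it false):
is always true.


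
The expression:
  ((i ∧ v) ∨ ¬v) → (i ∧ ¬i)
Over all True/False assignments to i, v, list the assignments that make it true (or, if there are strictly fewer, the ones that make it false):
is true only for:
  i=False, v=True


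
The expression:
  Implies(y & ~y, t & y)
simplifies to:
True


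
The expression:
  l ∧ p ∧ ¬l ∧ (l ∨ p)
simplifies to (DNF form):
False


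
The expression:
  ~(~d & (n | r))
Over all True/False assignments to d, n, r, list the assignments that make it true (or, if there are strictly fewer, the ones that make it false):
is false only for:
  d=False, n=False, r=True;
  d=False, n=True, r=False;
  d=False, n=True, r=True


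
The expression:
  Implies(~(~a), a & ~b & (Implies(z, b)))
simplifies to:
~a | (~b & ~z)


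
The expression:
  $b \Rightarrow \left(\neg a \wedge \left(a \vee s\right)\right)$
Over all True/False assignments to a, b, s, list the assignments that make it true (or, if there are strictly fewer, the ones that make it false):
is false only for:
  a=False, b=True, s=False;
  a=True, b=True, s=False;
  a=True, b=True, s=True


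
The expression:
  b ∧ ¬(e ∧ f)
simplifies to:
b ∧ (¬e ∨ ¬f)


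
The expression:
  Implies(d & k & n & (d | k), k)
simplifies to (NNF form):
True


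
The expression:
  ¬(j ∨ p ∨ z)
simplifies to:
¬j ∧ ¬p ∧ ¬z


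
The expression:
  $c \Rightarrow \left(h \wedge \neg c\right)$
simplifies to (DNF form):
$\neg c$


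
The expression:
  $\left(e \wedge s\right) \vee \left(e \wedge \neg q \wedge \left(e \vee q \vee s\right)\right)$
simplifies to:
$e \wedge \left(s \vee \neg q\right)$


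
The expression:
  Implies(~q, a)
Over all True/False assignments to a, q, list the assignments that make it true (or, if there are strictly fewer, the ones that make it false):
is false only for:
  a=False, q=False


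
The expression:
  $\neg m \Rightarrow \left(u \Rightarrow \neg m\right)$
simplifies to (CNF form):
$\text{True}$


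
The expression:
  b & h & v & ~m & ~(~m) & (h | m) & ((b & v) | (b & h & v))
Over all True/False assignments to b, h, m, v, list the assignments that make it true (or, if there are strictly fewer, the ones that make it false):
is never true.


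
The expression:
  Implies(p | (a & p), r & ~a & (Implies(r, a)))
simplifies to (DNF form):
~p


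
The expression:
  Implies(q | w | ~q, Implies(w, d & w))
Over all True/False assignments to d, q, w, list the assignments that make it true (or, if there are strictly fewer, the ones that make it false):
is false only for:
  d=False, q=False, w=True;
  d=False, q=True, w=True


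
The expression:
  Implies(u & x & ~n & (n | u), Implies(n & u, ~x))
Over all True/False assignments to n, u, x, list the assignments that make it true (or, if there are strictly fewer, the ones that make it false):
is always true.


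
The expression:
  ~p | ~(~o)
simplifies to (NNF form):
o | ~p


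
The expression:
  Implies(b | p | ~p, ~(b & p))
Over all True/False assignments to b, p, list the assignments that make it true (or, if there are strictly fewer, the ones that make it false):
is false only for:
  b=True, p=True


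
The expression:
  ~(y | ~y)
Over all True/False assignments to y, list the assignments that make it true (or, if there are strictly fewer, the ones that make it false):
is never true.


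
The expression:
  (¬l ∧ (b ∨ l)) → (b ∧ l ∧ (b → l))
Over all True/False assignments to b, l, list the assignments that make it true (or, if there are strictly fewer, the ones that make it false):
is false only for:
  b=True, l=False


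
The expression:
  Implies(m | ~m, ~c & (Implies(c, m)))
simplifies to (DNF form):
~c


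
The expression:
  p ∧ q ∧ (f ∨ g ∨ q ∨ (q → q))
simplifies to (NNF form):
p ∧ q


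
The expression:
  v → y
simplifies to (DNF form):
y ∨ ¬v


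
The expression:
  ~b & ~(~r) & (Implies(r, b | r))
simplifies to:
r & ~b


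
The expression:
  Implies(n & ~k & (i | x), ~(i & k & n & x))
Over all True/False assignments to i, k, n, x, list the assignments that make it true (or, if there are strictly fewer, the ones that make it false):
is always true.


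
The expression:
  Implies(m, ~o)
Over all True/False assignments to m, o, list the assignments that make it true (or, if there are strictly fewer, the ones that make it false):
is false only for:
  m=True, o=True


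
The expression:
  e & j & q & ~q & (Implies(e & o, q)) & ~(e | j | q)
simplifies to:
False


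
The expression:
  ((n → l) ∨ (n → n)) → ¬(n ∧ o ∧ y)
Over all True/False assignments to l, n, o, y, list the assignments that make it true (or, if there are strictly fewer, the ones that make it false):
is false only for:
  l=False, n=True, o=True, y=True;
  l=True, n=True, o=True, y=True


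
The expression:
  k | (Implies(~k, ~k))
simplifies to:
True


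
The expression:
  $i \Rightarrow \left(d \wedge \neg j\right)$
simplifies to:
$\left(d \wedge \neg j\right) \vee \neg i$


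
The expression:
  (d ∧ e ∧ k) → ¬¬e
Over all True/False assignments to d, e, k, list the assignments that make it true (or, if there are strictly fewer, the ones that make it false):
is always true.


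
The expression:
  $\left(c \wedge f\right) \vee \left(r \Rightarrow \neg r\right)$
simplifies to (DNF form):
$\left(c \wedge f\right) \vee \neg r$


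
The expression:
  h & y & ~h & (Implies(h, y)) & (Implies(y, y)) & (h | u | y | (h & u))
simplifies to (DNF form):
False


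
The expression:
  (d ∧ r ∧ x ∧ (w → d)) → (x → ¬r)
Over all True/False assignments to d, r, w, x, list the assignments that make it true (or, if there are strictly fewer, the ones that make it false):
is false only for:
  d=True, r=True, w=False, x=True;
  d=True, r=True, w=True, x=True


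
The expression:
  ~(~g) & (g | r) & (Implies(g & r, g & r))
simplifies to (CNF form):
g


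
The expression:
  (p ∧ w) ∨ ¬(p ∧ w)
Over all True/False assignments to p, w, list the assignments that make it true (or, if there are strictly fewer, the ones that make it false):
is always true.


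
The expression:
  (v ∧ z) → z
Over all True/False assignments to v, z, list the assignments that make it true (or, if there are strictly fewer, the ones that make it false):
is always true.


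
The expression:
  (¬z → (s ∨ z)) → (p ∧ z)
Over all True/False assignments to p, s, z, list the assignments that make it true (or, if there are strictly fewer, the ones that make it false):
is true only for:
  p=False, s=False, z=False;
  p=True, s=False, z=False;
  p=True, s=False, z=True;
  p=True, s=True, z=True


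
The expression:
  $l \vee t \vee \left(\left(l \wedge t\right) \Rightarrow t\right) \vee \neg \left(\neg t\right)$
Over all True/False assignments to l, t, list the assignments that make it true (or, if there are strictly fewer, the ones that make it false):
is always true.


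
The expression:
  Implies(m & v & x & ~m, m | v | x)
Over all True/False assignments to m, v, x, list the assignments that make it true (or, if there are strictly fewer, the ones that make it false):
is always true.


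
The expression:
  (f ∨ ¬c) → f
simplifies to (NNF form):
c ∨ f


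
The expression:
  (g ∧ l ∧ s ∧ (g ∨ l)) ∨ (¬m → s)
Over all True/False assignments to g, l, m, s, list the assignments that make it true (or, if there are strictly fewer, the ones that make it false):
is false only for:
  g=False, l=False, m=False, s=False;
  g=False, l=True, m=False, s=False;
  g=True, l=False, m=False, s=False;
  g=True, l=True, m=False, s=False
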